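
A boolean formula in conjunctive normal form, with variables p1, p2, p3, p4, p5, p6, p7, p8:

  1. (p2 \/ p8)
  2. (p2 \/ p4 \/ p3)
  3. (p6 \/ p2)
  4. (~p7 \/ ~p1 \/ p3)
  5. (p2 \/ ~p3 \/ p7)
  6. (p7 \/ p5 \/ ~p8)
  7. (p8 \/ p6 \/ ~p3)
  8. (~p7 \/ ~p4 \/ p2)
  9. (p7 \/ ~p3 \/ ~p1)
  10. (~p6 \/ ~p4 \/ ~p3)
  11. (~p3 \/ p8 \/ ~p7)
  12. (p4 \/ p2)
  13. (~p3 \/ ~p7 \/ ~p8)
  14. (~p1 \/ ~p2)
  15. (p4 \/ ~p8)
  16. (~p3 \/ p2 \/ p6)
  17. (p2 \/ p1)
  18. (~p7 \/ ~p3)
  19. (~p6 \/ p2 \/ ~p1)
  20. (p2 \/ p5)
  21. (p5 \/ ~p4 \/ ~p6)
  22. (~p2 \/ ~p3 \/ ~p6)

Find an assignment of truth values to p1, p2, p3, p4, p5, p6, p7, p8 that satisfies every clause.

p1 = False  p2 = True  p3 = True  p4 = True  p5 = True  p6 = False  p7 = False  p8 = True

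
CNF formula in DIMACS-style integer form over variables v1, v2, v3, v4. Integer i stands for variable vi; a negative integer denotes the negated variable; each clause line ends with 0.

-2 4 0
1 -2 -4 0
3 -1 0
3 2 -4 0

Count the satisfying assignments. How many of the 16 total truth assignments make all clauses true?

Satisfying assignments:
  v1=F v2=F v3=F v4=F
  v1=F v2=F v3=T v4=F
  v1=F v2=F v3=T v4=T
  v1=T v2=F v3=T v4=F
  v1=T v2=F v3=T v4=T
  v1=T v2=T v3=T v4=T
Count: 6.

6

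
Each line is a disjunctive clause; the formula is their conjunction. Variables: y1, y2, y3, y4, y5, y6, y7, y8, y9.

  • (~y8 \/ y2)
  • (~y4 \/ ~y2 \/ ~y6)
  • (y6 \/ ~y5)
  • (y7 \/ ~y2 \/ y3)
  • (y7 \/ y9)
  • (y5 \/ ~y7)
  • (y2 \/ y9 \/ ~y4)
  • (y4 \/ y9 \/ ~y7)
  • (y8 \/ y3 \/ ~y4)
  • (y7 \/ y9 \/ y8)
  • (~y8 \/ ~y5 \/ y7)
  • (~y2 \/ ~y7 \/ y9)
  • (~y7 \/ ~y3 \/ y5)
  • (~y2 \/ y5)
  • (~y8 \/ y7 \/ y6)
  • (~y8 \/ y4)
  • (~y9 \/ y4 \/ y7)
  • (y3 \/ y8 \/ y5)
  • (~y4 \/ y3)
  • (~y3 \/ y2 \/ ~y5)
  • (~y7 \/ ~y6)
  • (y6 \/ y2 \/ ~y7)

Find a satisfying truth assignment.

y1 = F  y2 = F  y3 = T  y4 = T  y5 = F  y6 = F  y7 = F  y8 = F  y9 = T

Check each clause:
  1. (y2 \/ ~y8) — ~y8 is true.
  2. (~y6 \/ ~y4 \/ ~y2) — ~y6 is true.
  3. (~y5 \/ y6) — ~y5 is true.
  4. (~y2 \/ y7 \/ y3) — y3 is true.
  5. (y7 \/ y9) — y9 is true.
  6. (~y7 \/ y5) — ~y7 is true.
  7. (~y4 \/ y9 \/ y2) — y9 is true.
  8. (y4 \/ ~y7 \/ y9) — ~y7 is true.
  9. (y8 \/ ~y4 \/ y3) — y3 is true.
  10. (y7 \/ y8 \/ y9) — y9 is true.
  11. (y7 \/ ~y8 \/ ~y5) — ~y8 is true.
  12. (~y2 \/ y9 \/ ~y7) — ~y7 is true.
  13. (~y7 \/ ~y3 \/ y5) — ~y7 is true.
  14. (~y2 \/ y5) — ~y2 is true.
  15. (y6 \/ y7 \/ ~y8) — ~y8 is true.
  16. (y4 \/ ~y8) — ~y8 is true.
  17. (~y9 \/ y7 \/ y4) — y4 is true.
  18. (y8 \/ y3 \/ y5) — y3 is true.
  19. (y3 \/ ~y4) — y3 is true.
  20. (y2 \/ ~y3 \/ ~y5) — ~y5 is true.
  21. (~y6 \/ ~y7) — ~y7 is true.
  22. (y6 \/ ~y7 \/ y2) — ~y7 is true.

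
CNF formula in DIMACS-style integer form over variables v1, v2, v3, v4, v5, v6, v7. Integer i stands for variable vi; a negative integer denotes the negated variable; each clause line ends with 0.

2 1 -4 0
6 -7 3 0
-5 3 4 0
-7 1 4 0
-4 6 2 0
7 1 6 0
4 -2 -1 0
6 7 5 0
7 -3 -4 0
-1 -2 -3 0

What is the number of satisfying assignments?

34

Split on v4, then v1.
  v4=T, v1=T: 11 of the 32 assignments to (v2,v3,v5,v6,v7) work.
  v4=T, v1=F: v5 free; 4 ways for (v2,v3,v6,v7) × 2^1 = 8.
  v4=F, v1=T: 9 of the 32 assignments to (v2,v3,v5,v6,v7) work.
  v4=F, v1=F: v2 free; 3 ways for (v3,v5,v6,v7) × 2^1 = 6.
Total: 11 + 8 + 9 + 6 = 34.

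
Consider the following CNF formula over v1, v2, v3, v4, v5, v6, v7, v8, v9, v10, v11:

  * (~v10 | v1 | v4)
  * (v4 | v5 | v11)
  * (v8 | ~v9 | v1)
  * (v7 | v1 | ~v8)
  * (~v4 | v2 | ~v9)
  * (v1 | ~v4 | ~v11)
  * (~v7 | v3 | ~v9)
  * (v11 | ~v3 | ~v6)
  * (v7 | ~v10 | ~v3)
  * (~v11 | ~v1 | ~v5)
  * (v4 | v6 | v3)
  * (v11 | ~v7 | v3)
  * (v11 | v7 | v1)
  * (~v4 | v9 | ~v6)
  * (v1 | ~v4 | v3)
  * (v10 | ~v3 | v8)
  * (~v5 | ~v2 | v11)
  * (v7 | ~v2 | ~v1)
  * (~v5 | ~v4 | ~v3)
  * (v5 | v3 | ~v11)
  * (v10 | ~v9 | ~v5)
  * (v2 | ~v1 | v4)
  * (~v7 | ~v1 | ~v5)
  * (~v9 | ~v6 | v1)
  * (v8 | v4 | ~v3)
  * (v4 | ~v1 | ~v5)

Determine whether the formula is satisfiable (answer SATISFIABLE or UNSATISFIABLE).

SATISFIABLE

Try v1 = False.
Set v2 = True and propagate.
Set v3 = True and propagate.
For the remaining variables, v4 = True, v5 = False, v6 = False, v7 = True, v8 = True, v9 = True, v10 = True, v11 = False works.
So v1 = F  v2 = T  v3 = T  v4 = T  v5 = F  v6 = F  v7 = T  v8 = T  v9 = T  v10 = T  v11 = F is a satisfying assignment.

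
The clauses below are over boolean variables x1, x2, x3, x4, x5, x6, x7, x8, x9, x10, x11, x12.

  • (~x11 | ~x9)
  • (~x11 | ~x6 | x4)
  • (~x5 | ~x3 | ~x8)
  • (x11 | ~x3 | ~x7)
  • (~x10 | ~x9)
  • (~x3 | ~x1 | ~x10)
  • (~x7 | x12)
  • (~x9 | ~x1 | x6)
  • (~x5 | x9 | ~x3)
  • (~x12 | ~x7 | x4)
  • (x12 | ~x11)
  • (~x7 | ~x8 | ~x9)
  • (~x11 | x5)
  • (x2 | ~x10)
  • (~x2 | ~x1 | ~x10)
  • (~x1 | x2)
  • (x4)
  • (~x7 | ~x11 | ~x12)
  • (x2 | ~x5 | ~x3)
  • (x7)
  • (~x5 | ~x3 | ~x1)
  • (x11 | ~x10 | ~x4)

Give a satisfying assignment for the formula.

x1=F, x2=T, x3=F, x4=T, x5=F, x6=T, x7=T, x8=F, x9=F, x10=F, x11=F, x12=T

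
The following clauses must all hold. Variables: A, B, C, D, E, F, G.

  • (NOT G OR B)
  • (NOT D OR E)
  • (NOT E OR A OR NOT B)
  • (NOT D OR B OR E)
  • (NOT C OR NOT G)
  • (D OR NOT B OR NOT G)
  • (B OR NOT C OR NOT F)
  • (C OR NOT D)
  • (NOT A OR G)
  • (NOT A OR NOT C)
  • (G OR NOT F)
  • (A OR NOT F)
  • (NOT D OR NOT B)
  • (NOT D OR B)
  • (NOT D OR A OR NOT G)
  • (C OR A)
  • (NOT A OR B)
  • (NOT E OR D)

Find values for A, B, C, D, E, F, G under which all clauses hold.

A=False, B=True, C=True, D=False, E=False, F=False, G=False

Check each clause:
  1. (B OR NOT G) — NOT G is true.
  2. (E OR NOT D) — NOT D is true.
  3. (NOT E OR NOT B OR A) — NOT E is true.
  4. (B OR E OR NOT D) — B is true.
  5. (NOT C OR NOT G) — NOT G is true.
  6. (NOT B OR D OR NOT G) — NOT G is true.
  7. (NOT F OR B OR NOT C) — B is true.
  8. (C OR NOT D) — C is true.
  9. (NOT A OR G) — NOT A is true.
  10. (NOT A OR NOT C) — NOT A is true.
  11. (NOT F OR G) — NOT F is true.
  12. (A OR NOT F) — NOT F is true.
  13. (NOT B OR NOT D) — NOT D is true.
  14. (NOT D OR B) — B is true.
  15. (A OR NOT D OR NOT G) — NOT D is true.
  16. (A OR C) — C is true.
  17. (B OR NOT A) — B is true.
  18. (NOT E OR D) — NOT E is true.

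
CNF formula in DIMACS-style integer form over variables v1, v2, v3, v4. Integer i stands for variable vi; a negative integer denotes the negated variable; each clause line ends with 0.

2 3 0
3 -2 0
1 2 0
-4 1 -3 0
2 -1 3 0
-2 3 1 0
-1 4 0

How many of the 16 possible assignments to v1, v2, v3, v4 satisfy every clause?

3

The models are:
  v1=0 v2=1 v3=1 v4=0
  v1=1 v2=0 v3=1 v4=1
  v1=1 v2=1 v3=1 v4=1
That's 3 in total.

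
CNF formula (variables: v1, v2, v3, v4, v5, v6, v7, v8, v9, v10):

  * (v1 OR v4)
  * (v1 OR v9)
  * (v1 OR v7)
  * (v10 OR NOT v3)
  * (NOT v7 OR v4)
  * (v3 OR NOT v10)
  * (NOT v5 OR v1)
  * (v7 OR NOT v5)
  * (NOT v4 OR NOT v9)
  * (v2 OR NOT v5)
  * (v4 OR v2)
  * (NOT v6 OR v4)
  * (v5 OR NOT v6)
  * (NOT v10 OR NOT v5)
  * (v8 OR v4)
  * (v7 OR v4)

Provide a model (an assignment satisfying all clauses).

v1 = 1  v2 = 1  v3 = 1  v4 = 1  v5 = 0  v6 = 0  v7 = 1  v8 = 0  v9 = 0  v10 = 1

Check each clause:
  1. (v4 OR v1) — v1 is true.
  2. (v1 OR v9) — v1 is true.
  3. (v1 OR v7) — v1 is true.
  4. (v10 OR NOT v3) — v10 is true.
  5. (v4 OR NOT v7) — v4 is true.
  6. (NOT v10 OR v3) — v3 is true.
  7. (NOT v5 OR v1) — v1 is true.
  8. (NOT v5 OR v7) — NOT v5 is true.
  9. (NOT v9 OR NOT v4) — NOT v9 is true.
  10. (NOT v5 OR v2) — v2 is true.
  11. (v2 OR v4) — v2 is true.
  12. (v4 OR NOT v6) — NOT v6 is true.
  13. (NOT v6 OR v5) — NOT v6 is true.
  14. (NOT v5 OR NOT v10) — NOT v5 is true.
  15. (v8 OR v4) — v4 is true.
  16. (v7 OR v4) — v4 is true.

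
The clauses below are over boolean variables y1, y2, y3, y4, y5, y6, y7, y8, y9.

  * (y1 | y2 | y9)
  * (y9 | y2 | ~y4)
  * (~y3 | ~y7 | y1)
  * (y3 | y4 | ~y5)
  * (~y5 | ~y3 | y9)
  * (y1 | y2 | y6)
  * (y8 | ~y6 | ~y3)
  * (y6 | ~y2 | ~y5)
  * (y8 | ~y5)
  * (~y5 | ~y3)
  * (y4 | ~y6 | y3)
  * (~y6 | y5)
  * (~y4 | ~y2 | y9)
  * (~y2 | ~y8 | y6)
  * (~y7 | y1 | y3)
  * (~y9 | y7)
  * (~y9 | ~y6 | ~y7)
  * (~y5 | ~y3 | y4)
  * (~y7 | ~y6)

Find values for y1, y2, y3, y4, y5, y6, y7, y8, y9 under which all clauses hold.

y1=T  y2=T  y3=F  y4=T  y5=F  y6=F  y7=T  y8=F  y9=T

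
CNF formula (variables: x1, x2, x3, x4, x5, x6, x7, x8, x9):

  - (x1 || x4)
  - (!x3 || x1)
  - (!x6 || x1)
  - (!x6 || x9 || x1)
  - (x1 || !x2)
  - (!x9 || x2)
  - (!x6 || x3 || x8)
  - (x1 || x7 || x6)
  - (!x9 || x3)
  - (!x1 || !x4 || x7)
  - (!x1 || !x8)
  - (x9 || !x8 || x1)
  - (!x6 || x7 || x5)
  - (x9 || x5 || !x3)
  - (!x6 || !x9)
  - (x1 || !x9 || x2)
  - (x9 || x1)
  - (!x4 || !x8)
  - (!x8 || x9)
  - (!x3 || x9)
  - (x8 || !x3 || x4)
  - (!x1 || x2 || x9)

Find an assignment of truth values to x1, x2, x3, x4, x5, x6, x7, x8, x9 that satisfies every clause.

x1 = True, x2 = True, x3 = False, x4 = False, x5 = False, x6 = False, x7 = False, x8 = False, x9 = False

Set x1 = True and propagate.
  then x8 is forced to False.
Branch on x2: take x2 = True.
Branch on x3: take x3 = False.
  then x6 is forced to False.
  then x9 is forced to False.
For the remaining variables, x4 = False, x5 = False, x7 = False works.
Every clause has at least one true literal under this assignment.
Check each clause:
  1. (x1 || x4) — x1 is true.
  2. (!x3 || x1) — x1 is true.
  3. (x1 || !x6) — x1 is true.
  4. (x9 || !x6 || x1) — x1 is true.
  5. (x1 || !x2) — x1 is true.
  6. (x2 || !x9) — x2 is true.
  7. (x3 || !x6 || x8) — !x6 is true.
  8. (x1 || x7 || x6) — x1 is true.
  9. (!x9 || x3) — !x9 is true.
  10. (x7 || !x1 || !x4) — !x4 is true.
  11. (!x1 || !x8) — !x8 is true.
  12. (x1 || x9 || !x8) — !x8 is true.
  13. (x7 || x5 || !x6) — !x6 is true.
  14. (x5 || !x3 || x9) — !x3 is true.
  15. (!x6 || !x9) — !x6 is true.
  16. (x1 || !x9 || x2) — x1 is true.
  17. (x9 || x1) — x1 is true.
  18. (!x8 || !x4) — !x8 is true.
  19. (!x8 || x9) — !x8 is true.
  20. (x9 || !x3) — !x3 is true.
  21. (!x3 || x4 || x8) — !x3 is true.
  22. (x9 || x2 || !x1) — x2 is true.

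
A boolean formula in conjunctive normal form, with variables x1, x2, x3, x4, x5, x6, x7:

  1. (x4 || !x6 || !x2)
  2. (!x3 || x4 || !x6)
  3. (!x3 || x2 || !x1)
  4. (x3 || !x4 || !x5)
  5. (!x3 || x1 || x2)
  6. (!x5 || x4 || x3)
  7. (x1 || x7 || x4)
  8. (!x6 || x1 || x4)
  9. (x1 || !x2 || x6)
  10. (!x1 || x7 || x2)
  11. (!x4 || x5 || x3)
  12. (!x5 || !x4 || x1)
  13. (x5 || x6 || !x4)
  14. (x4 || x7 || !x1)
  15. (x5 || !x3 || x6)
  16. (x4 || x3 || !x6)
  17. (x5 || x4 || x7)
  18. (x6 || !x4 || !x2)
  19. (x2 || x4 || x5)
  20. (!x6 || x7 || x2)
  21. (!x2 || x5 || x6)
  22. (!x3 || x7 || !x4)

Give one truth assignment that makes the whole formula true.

x1 = T, x2 = T, x3 = T, x4 = T, x5 = F, x6 = T, x7 = T

Pure literal: x7 appears only positively; assign x7 = True.
Set x1 = True and propagate.
Try x2 = True.
For the remaining variables, x3 = True, x4 = True, x5 = False, x6 = True works.
Every clause has at least one true literal under this assignment.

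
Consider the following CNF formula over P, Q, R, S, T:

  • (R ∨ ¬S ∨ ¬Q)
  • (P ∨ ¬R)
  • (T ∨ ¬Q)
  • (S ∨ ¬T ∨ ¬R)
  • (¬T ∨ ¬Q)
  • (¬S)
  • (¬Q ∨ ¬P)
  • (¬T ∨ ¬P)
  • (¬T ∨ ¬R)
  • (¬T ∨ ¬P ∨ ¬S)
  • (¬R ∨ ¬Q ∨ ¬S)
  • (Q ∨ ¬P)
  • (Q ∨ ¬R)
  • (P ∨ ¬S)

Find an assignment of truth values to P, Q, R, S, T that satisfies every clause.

P = F, Q = F, R = F, S = F, T = T

The clause (¬S) is unit: S must be False.
Pure literal: R appears only negated; assign R = False.
Try P = False.
Set Q = False and propagate.
T is now unconstrained; take T = True.
Every clause has at least one true literal under this assignment.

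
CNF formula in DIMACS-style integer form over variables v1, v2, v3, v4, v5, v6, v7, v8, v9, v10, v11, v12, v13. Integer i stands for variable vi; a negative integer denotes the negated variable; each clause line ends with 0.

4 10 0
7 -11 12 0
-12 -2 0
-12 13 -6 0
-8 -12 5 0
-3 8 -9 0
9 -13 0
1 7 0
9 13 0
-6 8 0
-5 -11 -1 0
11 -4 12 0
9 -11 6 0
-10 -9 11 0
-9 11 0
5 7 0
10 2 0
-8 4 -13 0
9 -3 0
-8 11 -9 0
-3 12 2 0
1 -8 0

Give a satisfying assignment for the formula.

Pure literal: v7 appears only positively; assign v7 = True.
Branch on v1: take v1 = True.
For the remaining variables, v2 = True, v3 = True, v4 = True, v5 = False, v6 = False, v8 = True, v9 = True, v10 = False, v11 = True, v12 = False, v13 = True works.

v1 = T, v2 = T, v3 = T, v4 = T, v5 = F, v6 = F, v7 = T, v8 = T, v9 = T, v10 = F, v11 = T, v12 = F, v13 = T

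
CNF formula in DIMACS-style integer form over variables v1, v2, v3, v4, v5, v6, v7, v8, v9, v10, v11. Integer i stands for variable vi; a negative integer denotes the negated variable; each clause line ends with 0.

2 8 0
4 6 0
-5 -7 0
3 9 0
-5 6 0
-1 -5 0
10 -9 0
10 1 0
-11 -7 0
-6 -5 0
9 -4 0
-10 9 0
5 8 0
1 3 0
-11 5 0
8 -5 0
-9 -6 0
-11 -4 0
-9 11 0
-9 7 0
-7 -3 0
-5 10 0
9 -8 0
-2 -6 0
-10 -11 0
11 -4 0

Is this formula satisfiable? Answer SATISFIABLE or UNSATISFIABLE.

UNSATISFIABLE

v5 = True:
  propagation gives v7=False, v6=True; an empty clause results — contradiction.
v5 = False:
  propagation gives v8=True, v11=False, v9=False; an empty clause results — contradiction.
Every branch closes, so no satisfying assignment exists.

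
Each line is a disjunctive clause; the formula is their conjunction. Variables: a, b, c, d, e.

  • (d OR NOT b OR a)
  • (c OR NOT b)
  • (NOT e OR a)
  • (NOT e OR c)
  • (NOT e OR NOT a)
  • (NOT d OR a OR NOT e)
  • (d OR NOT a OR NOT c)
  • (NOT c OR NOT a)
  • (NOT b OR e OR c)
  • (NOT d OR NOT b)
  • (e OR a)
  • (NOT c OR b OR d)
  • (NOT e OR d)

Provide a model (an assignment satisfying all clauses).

a = True  b = False  c = False  d = True  e = False

Set a = True and propagate.
  then e is forced to False.
  then c is forced to False.
  then b is forced to False.
d is now unconstrained; take d = True.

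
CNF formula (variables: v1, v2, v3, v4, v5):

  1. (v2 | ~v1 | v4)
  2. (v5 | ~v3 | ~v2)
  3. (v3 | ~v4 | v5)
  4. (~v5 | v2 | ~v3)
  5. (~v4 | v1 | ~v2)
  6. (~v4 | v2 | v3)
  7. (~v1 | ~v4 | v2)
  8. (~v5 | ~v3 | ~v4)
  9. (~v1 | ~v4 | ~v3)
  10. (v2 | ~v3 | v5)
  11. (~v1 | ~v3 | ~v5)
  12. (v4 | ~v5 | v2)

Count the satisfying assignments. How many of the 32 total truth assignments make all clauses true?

7

Split on v2, then v3.
  v2=T, v3=T: remaining (v1,v4,v5) ∈ {(F,F,T)} — 1.
  v2=T, v3=F: 5 of the 8 assignments to (v1,v4,v5) work.
  v2=F, v3=T: a clause becomes empty — 0.
  v2=F, v3=F: remaining (v1,v4,v5) ∈ {(F,F,F)} — 1.
Total: 1 + 5 + 0 + 1 = 7.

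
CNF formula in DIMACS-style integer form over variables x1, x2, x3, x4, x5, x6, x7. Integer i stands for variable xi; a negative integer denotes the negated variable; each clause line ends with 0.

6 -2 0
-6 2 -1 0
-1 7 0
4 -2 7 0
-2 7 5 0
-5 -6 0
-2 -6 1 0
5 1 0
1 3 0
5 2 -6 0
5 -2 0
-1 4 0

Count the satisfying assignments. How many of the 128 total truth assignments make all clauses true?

The models are:
  x1=F x2=F x3=T x4=F x5=T x6=F x7=F
  x1=F x2=F x3=T x4=F x5=T x6=F x7=T
  x1=F x2=F x3=T x4=T x5=T x6=F x7=F
  x1=F x2=F x3=T x4=T x5=T x6=F x7=T
  x1=T x2=F x3=F x4=T x5=F x6=F x7=T
  x1=T x2=F x3=F x4=T x5=T x6=F x7=T
  x1=T x2=F x3=T x4=T x5=F x6=F x7=T
  x1=T x2=F x3=T x4=T x5=T x6=F x7=T
Count: 8.

8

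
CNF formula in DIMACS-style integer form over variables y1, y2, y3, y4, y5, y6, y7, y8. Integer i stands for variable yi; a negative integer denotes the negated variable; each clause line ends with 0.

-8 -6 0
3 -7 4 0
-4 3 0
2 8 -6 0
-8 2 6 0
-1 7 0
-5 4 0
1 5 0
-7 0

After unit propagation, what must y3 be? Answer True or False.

True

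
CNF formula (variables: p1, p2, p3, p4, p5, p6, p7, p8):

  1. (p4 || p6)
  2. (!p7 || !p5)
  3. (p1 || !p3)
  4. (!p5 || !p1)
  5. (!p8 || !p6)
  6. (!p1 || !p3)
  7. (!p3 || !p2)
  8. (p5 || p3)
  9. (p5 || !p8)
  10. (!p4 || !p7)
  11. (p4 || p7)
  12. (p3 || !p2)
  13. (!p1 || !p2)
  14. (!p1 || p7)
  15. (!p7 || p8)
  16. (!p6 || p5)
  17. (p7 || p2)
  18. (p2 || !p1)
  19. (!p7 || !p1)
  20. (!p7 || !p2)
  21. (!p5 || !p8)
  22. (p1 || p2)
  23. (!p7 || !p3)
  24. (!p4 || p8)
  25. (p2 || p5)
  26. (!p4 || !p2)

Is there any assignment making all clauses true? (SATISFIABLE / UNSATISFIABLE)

p2 = True:
  propagation gives p3=False; an empty clause results — contradiction.
p2 = False:
  propagation gives p7=True, p5=False; an empty clause results — contradiction.
Every branch closes, so no satisfying assignment exists.

UNSATISFIABLE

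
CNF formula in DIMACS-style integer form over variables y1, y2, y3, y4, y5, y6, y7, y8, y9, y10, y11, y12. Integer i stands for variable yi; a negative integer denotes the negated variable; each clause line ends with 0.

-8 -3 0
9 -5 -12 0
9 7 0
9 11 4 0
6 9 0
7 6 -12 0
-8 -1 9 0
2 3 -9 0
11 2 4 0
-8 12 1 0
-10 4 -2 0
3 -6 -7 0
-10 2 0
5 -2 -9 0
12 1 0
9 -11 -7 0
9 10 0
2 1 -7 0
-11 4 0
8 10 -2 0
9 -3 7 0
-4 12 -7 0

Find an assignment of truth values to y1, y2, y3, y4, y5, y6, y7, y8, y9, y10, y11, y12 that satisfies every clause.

y1 = True, y2 = True, y3 = False, y4 = False, y5 = True, y6 = True, y7 = False, y8 = True, y9 = True, y10 = False, y11 = False, y12 = True

Branch on y1: take y1 = True.
For the remaining variables, y2 = True, y3 = False, y4 = False, y5 = True, y6 = True, y7 = False, y8 = True, y9 = True, y10 = False, y11 = False, y12 = True works.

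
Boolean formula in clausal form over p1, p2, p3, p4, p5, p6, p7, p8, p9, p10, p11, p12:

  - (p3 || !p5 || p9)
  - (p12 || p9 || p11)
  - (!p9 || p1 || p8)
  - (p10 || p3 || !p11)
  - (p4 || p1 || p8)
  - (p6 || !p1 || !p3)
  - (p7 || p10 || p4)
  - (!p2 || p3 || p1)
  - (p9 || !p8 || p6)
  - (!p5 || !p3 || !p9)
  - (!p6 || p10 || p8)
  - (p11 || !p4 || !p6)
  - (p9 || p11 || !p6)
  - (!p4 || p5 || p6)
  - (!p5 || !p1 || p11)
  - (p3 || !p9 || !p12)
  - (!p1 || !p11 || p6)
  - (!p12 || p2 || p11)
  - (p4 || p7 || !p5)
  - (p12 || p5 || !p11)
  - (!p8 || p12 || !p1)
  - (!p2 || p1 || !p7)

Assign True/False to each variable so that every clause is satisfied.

p1=F, p2=F, p3=F, p4=T, p5=F, p6=T, p7=T, p8=T, p9=F, p10=T, p11=T, p12=T

Check each clause:
  1. (p9 || !p5 || p3) — !p5 is true.
  2. (p12 || p11 || p9) — p11 is true.
  3. (!p9 || p1 || p8) — p8 is true.
  4. (!p11 || p3 || p10) — p10 is true.
  5. (p8 || p4 || p1) — p8 is true.
  6. (!p3 || p6 || !p1) — !p3 is true.
  7. (p10 || p4 || p7) — p10 is true.
  8. (!p2 || p3 || p1) — !p2 is true.
  9. (p9 || !p8 || p6) — p6 is true.
  10. (!p5 || !p3 || !p9) — !p5 is true.
  11. (!p6 || p8 || p10) — p8 is true.
  12. (p11 || !p4 || !p6) — p11 is true.
  13. (!p6 || p9 || p11) — p11 is true.
  14. (p5 || p6 || !p4) — p6 is true.
  15. (!p1 || p11 || !p5) — p11 is true.
  16. (!p9 || p3 || !p12) — !p9 is true.
  17. (p6 || !p11 || !p1) — !p1 is true.
  18. (p2 || !p12 || p11) — p11 is true.
  19. (p7 || p4 || !p5) — !p5 is true.
  20. (!p11 || p12 || p5) — p12 is true.
  21. (!p8 || !p1 || p12) — p12 is true.
  22. (!p2 || !p7 || p1) — !p2 is true.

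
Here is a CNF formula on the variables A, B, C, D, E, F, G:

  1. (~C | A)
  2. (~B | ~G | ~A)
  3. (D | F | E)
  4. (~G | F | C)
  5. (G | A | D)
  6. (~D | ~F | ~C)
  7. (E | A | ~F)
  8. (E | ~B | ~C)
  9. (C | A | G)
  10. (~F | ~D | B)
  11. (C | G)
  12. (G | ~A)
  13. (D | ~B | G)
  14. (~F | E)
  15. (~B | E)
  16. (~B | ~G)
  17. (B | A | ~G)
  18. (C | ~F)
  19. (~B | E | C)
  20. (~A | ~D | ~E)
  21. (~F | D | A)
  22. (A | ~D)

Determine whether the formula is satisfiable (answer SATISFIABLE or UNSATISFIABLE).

Branch on A: take A = True.
  then G is forced to True.
  then B is forced to False.
Set C = True and propagate.
For the remaining variables, D = False, E = True, F = False works.
So A=T  B=F  C=T  D=F  E=T  F=F  G=T is a satisfying assignment.

SATISFIABLE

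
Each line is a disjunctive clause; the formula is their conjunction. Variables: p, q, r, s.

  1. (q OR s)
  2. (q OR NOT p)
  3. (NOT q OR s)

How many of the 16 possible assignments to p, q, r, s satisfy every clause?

6

The models are:
  p=F q=F r=F s=T
  p=F q=F r=T s=T
  p=F q=T r=F s=T
  p=F q=T r=T s=T
  p=T q=T r=F s=T
  p=T q=T r=T s=T
Count: 6.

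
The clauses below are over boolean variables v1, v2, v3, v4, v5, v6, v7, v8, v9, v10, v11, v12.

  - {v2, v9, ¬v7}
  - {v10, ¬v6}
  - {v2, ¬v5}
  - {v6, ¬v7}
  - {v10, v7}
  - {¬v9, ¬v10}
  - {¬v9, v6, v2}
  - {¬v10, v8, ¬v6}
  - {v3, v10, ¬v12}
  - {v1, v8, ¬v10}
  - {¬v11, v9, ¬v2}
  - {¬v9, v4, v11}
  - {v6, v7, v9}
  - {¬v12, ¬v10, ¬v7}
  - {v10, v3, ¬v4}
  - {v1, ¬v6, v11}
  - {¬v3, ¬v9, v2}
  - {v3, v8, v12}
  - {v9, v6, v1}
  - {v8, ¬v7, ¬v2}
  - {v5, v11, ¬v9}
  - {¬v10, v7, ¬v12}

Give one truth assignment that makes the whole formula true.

v1=1, v2=0, v3=1, v4=1, v5=0, v6=1, v7=0, v8=1, v9=0, v10=1, v11=0, v12=0

Check each clause:
  1. {v2, v9, ¬v7} — ¬v7 is true.
  2. {¬v6, v10} — v10 is true.
  3. {¬v5, v2} — ¬v5 is true.
  4. {v6, ¬v7} — ¬v7 is true.
  5. {v10, v7} — v10 is true.
  6. {¬v9, ¬v10} — ¬v9 is true.
  7. {v6, ¬v9, v2} — v6 is true.
  8. {v8, ¬v10, ¬v6} — v8 is true.
  9. {¬v12, v3, v10} — v10 is true.
  10. {v1, ¬v10, v8} — v8 is true.
  11. {¬v2, ¬v11, v9} — ¬v11 is true.
  12. {v4, v11, ¬v9} — v4 is true.
  13. {v7, v9, v6} — v6 is true.
  14. {¬v7, ¬v12, ¬v10} — ¬v7 is true.
  15. {v3, ¬v4, v10} — v10 is true.
  16. {¬v6, v11, v1} — v1 is true.
  17. {¬v9, ¬v3, v2} — ¬v9 is true.
  18. {v8, v12, v3} — v8 is true.
  19. {v1, v6, v9} — v1 is true.
  20. {¬v2, ¬v7, v8} — v8 is true.
  21. {v11, ¬v9, v5} — ¬v9 is true.
  22. {v7, ¬v12, ¬v10} — ¬v12 is true.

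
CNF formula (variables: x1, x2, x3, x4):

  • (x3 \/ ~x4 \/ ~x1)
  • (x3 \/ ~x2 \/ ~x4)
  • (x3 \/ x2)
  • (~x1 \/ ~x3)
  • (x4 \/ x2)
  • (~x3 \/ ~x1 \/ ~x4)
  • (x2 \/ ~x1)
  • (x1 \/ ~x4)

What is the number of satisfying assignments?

3

Satisfying assignments:
  x1=F x2=T x3=F x4=F
  x1=F x2=T x3=T x4=F
  x1=T x2=T x3=F x4=F
Count: 3.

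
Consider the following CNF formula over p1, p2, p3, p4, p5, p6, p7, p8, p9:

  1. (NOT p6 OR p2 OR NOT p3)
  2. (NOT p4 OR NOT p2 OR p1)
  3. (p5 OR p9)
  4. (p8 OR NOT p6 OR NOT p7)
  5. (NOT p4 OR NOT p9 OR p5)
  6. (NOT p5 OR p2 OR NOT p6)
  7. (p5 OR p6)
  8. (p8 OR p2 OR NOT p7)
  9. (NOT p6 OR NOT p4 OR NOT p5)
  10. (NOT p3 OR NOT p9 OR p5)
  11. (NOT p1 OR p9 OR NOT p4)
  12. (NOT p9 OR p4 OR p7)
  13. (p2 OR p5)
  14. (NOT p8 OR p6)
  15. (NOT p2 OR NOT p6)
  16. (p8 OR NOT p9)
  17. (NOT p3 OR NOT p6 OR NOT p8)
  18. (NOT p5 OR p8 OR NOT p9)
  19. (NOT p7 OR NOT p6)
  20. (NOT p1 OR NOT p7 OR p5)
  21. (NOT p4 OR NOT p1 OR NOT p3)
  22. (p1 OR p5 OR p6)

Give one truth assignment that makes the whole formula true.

p1=True, p2=True, p3=True, p4=False, p5=True, p6=False, p7=True, p8=False, p9=False

Check each clause:
  1. (NOT p3 OR NOT p6 OR p2) — NOT p6 is true.
  2. (NOT p2 OR NOT p4 OR p1) — p1 is true.
  3. (p5 OR p9) — p5 is true.
  4. (NOT p6 OR p8 OR NOT p7) — NOT p6 is true.
  5. (p5 OR NOT p4 OR NOT p9) — NOT p4 is true.
  6. (NOT p5 OR p2 OR NOT p6) — p2 is true.
  7. (p6 OR p5) — p5 is true.
  8. (p8 OR p2 OR NOT p7) — p2 is true.
  9. (NOT p5 OR NOT p4 OR NOT p6) — NOT p6 is true.
  10. (NOT p3 OR p5 OR NOT p9) — p5 is true.
  11. (NOT p1 OR NOT p4 OR p9) — NOT p4 is true.
  12. (p4 OR p7 OR NOT p9) — NOT p9 is true.
  13. (p5 OR p2) — p2 is true.
  14. (p6 OR NOT p8) — NOT p8 is true.
  15. (NOT p2 OR NOT p6) — NOT p6 is true.
  16. (p8 OR NOT p9) — NOT p9 is true.
  17. (NOT p6 OR NOT p3 OR NOT p8) — NOT p8 is true.
  18. (p8 OR NOT p9 OR NOT p5) — NOT p9 is true.
  19. (NOT p6 OR NOT p7) — NOT p6 is true.
  20. (p5 OR NOT p7 OR NOT p1) — p5 is true.
  21. (NOT p1 OR NOT p4 OR NOT p3) — NOT p4 is true.
  22. (p6 OR p1 OR p5) — p1 is true.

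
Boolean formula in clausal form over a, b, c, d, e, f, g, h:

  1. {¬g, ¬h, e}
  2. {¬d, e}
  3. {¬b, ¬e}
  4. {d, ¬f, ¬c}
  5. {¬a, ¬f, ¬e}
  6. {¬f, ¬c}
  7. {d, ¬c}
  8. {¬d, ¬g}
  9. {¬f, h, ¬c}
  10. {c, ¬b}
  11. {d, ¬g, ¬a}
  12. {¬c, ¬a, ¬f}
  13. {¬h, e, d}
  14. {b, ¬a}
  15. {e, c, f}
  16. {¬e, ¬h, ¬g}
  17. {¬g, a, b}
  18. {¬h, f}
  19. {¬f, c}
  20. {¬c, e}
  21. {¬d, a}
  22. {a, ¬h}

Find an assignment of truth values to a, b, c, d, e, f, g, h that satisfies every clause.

a = False, b = False, c = False, d = False, e = True, f = False, g = False, h = False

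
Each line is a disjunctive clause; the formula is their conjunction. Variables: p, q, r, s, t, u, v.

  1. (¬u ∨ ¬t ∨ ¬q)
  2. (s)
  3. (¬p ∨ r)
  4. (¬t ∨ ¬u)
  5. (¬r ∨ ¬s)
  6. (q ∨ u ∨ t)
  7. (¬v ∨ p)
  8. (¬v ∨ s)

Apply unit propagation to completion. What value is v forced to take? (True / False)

False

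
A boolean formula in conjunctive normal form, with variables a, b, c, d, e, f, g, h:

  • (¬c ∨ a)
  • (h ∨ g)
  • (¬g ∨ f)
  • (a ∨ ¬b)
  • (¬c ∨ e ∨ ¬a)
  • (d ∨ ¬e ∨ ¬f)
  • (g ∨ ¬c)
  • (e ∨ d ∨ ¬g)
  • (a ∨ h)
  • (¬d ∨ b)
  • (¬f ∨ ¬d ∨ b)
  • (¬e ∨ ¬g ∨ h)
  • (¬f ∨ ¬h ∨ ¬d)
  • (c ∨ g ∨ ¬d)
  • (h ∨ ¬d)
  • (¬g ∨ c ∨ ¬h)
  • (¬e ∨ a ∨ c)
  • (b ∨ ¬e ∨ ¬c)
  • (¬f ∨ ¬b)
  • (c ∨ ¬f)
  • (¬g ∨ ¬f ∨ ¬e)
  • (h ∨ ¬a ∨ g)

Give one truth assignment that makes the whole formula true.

a = T, b = F, c = F, d = F, e = F, f = F, g = F, h = T

Set a = True and propagate.
Branch on b: take b = False.
  then d is forced to False.
The remaining clauses are satisfied by c = False, e = False, f = False, g = False, h = True.
Check each clause:
  1. (¬c ∨ a) — a is true.
  2. (h ∨ g) — h is true.
  3. (¬g ∨ f) — ¬g is true.
  4. (¬b ∨ a) — a is true.
  5. (e ∨ ¬c ∨ ¬a) — ¬c is true.
  6. (d ∨ ¬f ∨ ¬e) — ¬f is true.
  7. (g ∨ ¬c) — ¬c is true.
  8. (d ∨ ¬g ∨ e) — ¬g is true.
  9. (a ∨ h) — h is true.
  10. (¬d ∨ b) — ¬d is true.
  11. (¬f ∨ b ∨ ¬d) — ¬f is true.
  12. (¬g ∨ ¬e ∨ h) — h is true.
  13. (¬d ∨ ¬h ∨ ¬f) — ¬f is true.
  14. (¬d ∨ c ∨ g) — ¬d is true.
  15. (¬d ∨ h) — h is true.
  16. (c ∨ ¬h ∨ ¬g) — ¬g is true.
  17. (c ∨ ¬e ∨ a) — a is true.
  18. (¬e ∨ b ∨ ¬c) — ¬e is true.
  19. (¬b ∨ ¬f) — ¬f is true.
  20. (c ∨ ¬f) — ¬f is true.
  21. (¬f ∨ ¬g ∨ ¬e) — ¬g is true.
  22. (g ∨ ¬a ∨ h) — h is true.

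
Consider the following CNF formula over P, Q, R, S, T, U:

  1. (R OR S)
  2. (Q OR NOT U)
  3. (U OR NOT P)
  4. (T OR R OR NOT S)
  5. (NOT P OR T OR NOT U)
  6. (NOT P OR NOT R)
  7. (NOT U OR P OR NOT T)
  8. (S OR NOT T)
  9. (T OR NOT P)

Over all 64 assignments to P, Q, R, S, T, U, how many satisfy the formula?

11

Split on P, then T.
  P=1, T=1: remaining (Q,R,S,U) ∈ {(1,0,1,1)} — 1.
  P=1, T=0: a clause becomes empty — 0.
  P=0, T=1: remaining (Q,R,S,U) ∈ {(0,0,1,0); (0,1,1,0); (1,0,1,0); (1,1,1,0)} — 4.
  P=0, T=0: S free; 3 ways for (Q,R,U) × 2^1 = 6.
Total: 1 + 0 + 4 + 6 = 11.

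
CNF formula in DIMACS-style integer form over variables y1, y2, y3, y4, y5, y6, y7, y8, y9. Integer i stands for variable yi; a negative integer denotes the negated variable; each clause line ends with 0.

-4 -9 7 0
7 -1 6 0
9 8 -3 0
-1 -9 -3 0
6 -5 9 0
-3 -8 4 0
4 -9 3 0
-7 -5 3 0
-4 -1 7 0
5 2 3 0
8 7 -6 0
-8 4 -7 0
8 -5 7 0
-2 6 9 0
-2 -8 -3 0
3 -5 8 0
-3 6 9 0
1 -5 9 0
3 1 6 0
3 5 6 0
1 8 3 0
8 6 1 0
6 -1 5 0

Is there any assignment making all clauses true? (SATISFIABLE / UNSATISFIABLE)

SATISFIABLE

Set y1 = False and propagate.
The remaining clauses are satisfied by y2 = True, y3 = True, y4 = True, y5 = True, y6 = True, y7 = True, y8 = False, y9 = True.
So y1=0  y2=1  y3=1  y4=1  y5=1  y6=1  y7=1  y8=0  y9=1 is a satisfying assignment.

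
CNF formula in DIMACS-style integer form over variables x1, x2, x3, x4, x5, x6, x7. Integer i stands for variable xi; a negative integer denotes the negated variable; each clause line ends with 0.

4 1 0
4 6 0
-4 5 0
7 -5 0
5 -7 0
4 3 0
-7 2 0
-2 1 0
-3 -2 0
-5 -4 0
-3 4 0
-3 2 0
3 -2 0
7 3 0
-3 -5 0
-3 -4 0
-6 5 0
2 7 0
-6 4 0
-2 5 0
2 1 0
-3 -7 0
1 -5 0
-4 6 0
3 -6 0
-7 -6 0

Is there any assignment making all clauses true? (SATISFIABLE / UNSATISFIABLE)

UNSATISFIABLE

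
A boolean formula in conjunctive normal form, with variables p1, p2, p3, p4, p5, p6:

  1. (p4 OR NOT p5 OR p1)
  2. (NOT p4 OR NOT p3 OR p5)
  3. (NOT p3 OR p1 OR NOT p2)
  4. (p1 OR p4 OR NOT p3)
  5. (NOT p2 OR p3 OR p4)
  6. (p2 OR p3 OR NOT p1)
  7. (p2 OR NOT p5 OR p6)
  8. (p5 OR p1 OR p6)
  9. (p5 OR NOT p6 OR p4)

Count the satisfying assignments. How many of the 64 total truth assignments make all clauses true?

Split on p1, then p3.
  p1=T, p3=T: 8 of the 16 assignments to (p2,p4,p5,p6) work.
  p1=T, p3=F: remaining (p2,p4,p5,p6) ∈ {(T,T,F,F); (T,T,F,T); (T,T,T,F); (T,T,T,T)} — 4.
  p1=F, p3=T: remaining (p2,p4,p5,p6) ∈ {(F,T,T,T)} — 1.
  p1=F, p3=F: 5 of the 16 assignments to (p2,p4,p5,p6) work.
Total: 8 + 4 + 1 + 5 = 18.

18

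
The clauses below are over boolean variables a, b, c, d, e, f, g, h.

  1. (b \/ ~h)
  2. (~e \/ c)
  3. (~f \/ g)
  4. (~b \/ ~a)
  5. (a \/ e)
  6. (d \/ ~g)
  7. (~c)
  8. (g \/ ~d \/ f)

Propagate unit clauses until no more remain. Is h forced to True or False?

(~c) stands alone — c = False.
(c \/ ~e) with c = False leaves only ~e, so e = False.
(e \/ a): since e = False, the clause reduces to (a). a = True.
(~b \/ ~a): since a = True, the clause reduces to (~b). b = False.
From (b \/ ~h) and b = False: h = False.

False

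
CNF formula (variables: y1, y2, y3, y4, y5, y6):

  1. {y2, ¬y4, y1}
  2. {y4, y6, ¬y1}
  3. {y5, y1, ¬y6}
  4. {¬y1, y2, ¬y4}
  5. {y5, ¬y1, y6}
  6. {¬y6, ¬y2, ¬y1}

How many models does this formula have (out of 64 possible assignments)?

24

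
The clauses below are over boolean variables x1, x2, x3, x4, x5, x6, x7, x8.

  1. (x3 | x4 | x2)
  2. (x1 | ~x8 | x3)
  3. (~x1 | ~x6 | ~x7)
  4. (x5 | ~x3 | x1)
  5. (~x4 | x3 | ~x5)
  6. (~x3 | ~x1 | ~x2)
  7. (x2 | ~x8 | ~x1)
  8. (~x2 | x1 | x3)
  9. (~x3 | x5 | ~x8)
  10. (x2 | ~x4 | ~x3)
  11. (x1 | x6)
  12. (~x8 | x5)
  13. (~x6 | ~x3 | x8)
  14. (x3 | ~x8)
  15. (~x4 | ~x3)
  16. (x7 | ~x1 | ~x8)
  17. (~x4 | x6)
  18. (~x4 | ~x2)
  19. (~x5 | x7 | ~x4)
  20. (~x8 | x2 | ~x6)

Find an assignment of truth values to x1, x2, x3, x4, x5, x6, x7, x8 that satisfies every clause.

x1 = T, x2 = F, x3 = T, x4 = F, x5 = T, x6 = F, x7 = T, x8 = F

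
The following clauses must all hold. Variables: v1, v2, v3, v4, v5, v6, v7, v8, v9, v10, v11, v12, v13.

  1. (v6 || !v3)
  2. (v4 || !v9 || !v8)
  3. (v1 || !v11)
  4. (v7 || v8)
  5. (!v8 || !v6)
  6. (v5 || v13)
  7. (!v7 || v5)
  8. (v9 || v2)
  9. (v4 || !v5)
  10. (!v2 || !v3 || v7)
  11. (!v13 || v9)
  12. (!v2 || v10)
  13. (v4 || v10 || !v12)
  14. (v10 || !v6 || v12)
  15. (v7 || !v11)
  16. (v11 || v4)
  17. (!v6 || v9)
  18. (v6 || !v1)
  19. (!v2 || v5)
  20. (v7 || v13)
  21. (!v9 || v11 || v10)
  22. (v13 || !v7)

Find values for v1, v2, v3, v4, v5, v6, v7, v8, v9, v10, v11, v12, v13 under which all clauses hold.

Pure literal: v3 appears only negated; assign v3 = False.
v4 occurs only positively in the remaining clauses — set v4 = True.
Branch on v1: take v1 = False.
  then v11 is forced to False.
Branch on v2: take v2 = False.
  then v9 is forced to True.
  then v10 is forced to True.
Try v5 = True.
For the remaining variables, v6 = False, v7 = True, v8 = False, v12 = True, v13 = True works.
Every clause has at least one true literal under this assignment.

v1=F, v2=F, v3=F, v4=T, v5=T, v6=F, v7=T, v8=F, v9=T, v10=T, v11=F, v12=T, v13=T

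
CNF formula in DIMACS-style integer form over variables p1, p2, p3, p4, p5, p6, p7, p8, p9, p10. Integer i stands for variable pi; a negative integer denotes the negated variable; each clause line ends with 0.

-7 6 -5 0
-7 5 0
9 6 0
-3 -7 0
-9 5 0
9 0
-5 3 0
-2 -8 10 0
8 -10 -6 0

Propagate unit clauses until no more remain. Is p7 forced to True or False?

False

(p9) stands alone — p9 = True.
From (p5 | ~p9) and p9 = True: p5 = True.
(~p5 | p3): since p5 = True, the clause reduces to (p3). p3 = True.
(~p3 | ~p7) with p3 = True leaves only ~p7, so p7 = False.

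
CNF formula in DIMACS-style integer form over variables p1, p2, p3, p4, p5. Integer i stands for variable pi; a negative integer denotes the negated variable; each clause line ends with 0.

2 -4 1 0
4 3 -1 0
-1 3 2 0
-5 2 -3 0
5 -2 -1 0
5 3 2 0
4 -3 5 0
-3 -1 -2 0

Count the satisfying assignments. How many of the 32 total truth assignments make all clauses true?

Split on p2, then p3.
  p2=1, p3=1: remaining (p1,p4,p5) ∈ {(0,0,1); (0,1,0); (0,1,1)} — 3.
  p2=1, p3=0: 5 of the 8 assignments to (p1,p4,p5) work.
  p2=0, p3=1: remaining (p1,p4,p5) ∈ {(1,1,0)} — 1.
  p2=0, p3=0: remaining (p1,p4,p5) ∈ {(0,0,1)} — 1.
Total: 3 + 5 + 1 + 1 = 10.

10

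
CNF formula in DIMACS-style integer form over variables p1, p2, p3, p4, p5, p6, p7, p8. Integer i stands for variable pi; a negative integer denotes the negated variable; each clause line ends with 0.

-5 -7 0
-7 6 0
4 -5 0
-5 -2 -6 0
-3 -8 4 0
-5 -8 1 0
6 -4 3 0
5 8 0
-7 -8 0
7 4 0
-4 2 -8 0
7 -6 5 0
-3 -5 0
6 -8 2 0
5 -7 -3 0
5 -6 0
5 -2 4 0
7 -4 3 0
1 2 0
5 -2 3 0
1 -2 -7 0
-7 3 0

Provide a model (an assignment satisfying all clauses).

Branch on p1: take p1 = False.
  then p2 is forced to True.
  then p7 is forced to False.
  then p4 is forced to True.
  then p3 is forced to True.
  then p5 is forced to False.
  then p8 is forced to True.
  then p6 is forced to False.
Check each clause:
  1. (¬p7 ∨ ¬p5) — ¬p7 is true.
  2. (p6 ∨ ¬p7) — ¬p7 is true.
  3. (p4 ∨ ¬p5) — ¬p5 is true.
  4. (¬p2 ∨ ¬p5 ∨ ¬p6) — ¬p6 is true.
  5. (p4 ∨ ¬p3 ∨ ¬p8) — p4 is true.
  6. (¬p8 ∨ p1 ∨ ¬p5) — ¬p5 is true.
  7. (p3 ∨ ¬p4 ∨ p6) — p3 is true.
  8. (p5 ∨ p8) — p8 is true.
  9. (¬p7 ∨ ¬p8) — ¬p7 is true.
  10. (p4 ∨ p7) — p4 is true.
  11. (¬p4 ∨ p2 ∨ ¬p8) — p2 is true.
  12. (p5 ∨ ¬p6 ∨ p7) — ¬p6 is true.
  13. (¬p3 ∨ ¬p5) — ¬p5 is true.
  14. (p6 ∨ ¬p8 ∨ p2) — p2 is true.
  15. (¬p3 ∨ p5 ∨ ¬p7) — ¬p7 is true.
  16. (¬p6 ∨ p5) — ¬p6 is true.
  17. (p4 ∨ p5 ∨ ¬p2) — p4 is true.
  18. (p3 ∨ p7 ∨ ¬p4) — p3 is true.
  19. (p2 ∨ p1) — p2 is true.
  20. (p3 ∨ ¬p2 ∨ p5) — p3 is true.
  21. (p1 ∨ ¬p2 ∨ ¬p7) — ¬p7 is true.
  22. (p3 ∨ ¬p7) — ¬p7 is true.

p1 = False, p2 = True, p3 = True, p4 = True, p5 = False, p6 = False, p7 = False, p8 = True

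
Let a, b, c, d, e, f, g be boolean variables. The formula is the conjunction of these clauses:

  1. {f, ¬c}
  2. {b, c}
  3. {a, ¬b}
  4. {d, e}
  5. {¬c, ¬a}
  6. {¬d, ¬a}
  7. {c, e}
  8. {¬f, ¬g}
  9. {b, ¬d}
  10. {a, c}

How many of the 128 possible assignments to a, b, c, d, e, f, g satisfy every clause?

The models are:
  a=0 b=0 c=1 d=0 e=1 f=1 g=0
  a=1 b=1 c=0 d=0 e=1 f=0 g=0
  a=1 b=1 c=0 d=0 e=1 f=0 g=1
  a=1 b=1 c=0 d=0 e=1 f=1 g=0
That's 4 in total.

4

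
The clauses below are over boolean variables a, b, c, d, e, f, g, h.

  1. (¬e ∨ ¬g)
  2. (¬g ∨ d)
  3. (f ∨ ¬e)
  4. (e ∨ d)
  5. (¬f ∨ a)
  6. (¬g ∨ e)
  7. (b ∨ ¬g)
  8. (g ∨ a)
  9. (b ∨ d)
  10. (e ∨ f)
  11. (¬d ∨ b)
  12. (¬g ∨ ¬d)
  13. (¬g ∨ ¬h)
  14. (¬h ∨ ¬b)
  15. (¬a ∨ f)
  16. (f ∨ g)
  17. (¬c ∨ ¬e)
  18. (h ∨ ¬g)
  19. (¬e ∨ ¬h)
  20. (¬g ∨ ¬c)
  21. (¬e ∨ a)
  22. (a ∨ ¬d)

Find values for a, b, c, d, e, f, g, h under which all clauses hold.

c occurs only negated in the remaining clauses — set c = False.
Branch on a: take a = True.
  then f is forced to True.
Set b = True and propagate.
  then h is forced to False.
  then g is forced to False.
The remaining clauses are satisfied by d = False, e = True.

a=1, b=1, c=0, d=0, e=1, f=1, g=0, h=0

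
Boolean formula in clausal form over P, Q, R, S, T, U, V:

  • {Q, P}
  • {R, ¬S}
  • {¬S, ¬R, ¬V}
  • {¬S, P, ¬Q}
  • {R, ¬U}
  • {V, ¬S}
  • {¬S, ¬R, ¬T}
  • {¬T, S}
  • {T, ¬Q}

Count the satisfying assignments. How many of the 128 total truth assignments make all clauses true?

Satisfying assignments:
  P=T Q=F R=F S=F T=F U=F V=F
  P=T Q=F R=F S=F T=F U=F V=T
  P=T Q=F R=T S=F T=F U=F V=F
  P=T Q=F R=T S=F T=F U=F V=T
  P=T Q=F R=T S=F T=F U=T V=F
  P=T Q=F R=T S=F T=F U=T V=T
Count: 6.

6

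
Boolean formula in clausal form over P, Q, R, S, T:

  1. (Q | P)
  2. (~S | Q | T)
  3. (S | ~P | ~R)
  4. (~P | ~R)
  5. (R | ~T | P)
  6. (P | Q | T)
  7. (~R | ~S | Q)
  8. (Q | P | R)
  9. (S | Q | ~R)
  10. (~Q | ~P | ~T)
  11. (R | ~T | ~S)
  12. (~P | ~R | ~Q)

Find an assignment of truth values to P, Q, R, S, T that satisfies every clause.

Set P = False and propagate.
  then Q is forced to True.
For the remaining variables, R = True, S = False, T = True works.

P=False, Q=True, R=True, S=False, T=True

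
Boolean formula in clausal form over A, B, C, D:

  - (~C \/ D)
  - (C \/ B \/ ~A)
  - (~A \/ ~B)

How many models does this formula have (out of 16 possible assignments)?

7

Case analysis on A and B:
  A=T, B=T: a clause becomes empty — 0.
  A=T, B=F: remaining (C,D) ∈ {(T,T)} — 1.
  A=F, B=T: remaining (C,D) ∈ {(F,F); (F,T); (T,T)} — 3.
  A=F, B=F: remaining (C,D) ∈ {(F,F); (F,T); (T,T)} — 3.
Total: 0 + 1 + 3 + 3 = 7.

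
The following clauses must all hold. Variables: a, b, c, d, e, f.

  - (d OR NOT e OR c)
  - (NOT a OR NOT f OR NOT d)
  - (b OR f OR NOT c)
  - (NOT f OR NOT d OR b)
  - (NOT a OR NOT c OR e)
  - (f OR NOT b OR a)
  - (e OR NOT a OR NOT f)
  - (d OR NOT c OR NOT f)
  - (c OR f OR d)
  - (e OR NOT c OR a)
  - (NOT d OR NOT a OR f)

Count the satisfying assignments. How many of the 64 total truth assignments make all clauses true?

Split on f, then a.
  f=T, a=T: a clause becomes empty — 0.
  f=T, a=F: 5 of the 16 assignments to (b,c,d,e) work.
  f=F, a=T: remaining (b,c,d,e) ∈ {(T,T,F,T)} — 1.
  f=F, a=F: remaining (b,c,d,e) ∈ {(F,F,T,F); (F,F,T,T)} — 2.
Total: 0 + 5 + 1 + 2 = 8.

8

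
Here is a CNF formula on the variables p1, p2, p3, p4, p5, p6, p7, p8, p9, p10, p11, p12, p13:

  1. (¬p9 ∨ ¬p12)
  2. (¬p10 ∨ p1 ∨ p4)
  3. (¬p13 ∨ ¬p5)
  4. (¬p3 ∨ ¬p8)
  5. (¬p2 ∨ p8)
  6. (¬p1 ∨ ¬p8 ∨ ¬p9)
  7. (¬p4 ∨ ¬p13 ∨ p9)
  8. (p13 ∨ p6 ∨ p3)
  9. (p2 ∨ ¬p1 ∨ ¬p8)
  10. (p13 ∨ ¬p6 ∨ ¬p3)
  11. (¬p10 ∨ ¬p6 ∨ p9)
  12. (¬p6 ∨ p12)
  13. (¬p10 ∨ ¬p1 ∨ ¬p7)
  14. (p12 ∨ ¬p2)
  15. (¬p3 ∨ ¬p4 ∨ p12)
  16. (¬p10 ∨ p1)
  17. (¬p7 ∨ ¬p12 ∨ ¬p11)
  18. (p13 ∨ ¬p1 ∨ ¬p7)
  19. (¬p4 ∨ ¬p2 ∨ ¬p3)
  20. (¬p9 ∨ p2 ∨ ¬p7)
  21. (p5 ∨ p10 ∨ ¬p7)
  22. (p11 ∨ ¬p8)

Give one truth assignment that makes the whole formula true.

p1 = T  p2 = F  p3 = T  p4 = F  p5 = F  p6 = F  p7 = F  p8 = F  p9 = T  p10 = T  p11 = F  p12 = F  p13 = T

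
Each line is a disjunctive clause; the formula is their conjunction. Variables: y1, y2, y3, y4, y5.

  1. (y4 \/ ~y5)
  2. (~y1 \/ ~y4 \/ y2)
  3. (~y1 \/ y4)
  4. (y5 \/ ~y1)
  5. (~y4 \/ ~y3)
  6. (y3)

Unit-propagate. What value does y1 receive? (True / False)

False

(y3) is a unit clause: y3 = True.
In (~y4 \/ ~y3), ~y3 is now false; ~y4 must hold, so y4 = False.
(y4 \/ ~y5): since y4 = False, the clause reduces to (~y5). y5 = False.
(y4 \/ ~y1): since y4 = False, the clause reduces to (~y1). y1 = False.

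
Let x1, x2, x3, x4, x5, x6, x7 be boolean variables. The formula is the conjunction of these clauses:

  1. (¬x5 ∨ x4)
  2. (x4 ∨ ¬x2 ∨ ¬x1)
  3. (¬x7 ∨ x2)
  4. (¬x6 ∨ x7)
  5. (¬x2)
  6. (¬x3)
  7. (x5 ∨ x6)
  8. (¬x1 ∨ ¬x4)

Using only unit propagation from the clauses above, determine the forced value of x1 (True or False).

False

(¬x2) is a unit clause: x2 = False.
(x2 ∨ ¬x7) with x2 = False leaves only ¬x7, so x7 = False.
(x7 ∨ ¬x6): since x7 = False, the clause reduces to (¬x6). x6 = False.
(¬x3) stands alone — x3 = False.
(x5 ∨ x6) with x6 = False leaves only x5, so x5 = True.
From (x4 ∨ ¬x5) and x5 = True: x4 = True.
In (¬x1 ∨ ¬x4), ¬x4 is now false; ¬x1 must hold, so x1 = False.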